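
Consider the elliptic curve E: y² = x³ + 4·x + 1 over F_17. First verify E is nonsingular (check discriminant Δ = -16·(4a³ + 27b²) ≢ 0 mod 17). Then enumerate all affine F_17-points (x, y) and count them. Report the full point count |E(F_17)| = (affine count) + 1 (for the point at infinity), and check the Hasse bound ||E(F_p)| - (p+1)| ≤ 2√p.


Affine points = {(0, 1), (0, 16), (2, 0), (4, 8), (4, 9), (7, 7), (7, 10), (8, 1), (8, 16), (9, 1), (9, 16), (10, 2), (10, 15), (11, 4), (11, 13), (12, 3), (12, 14), (14, 8), (14, 9), (15, 6), (15, 11), (16, 8), (16, 9)}; affine count = 23; |E(F_17)| = 24.

Discriminant check: Δ ∝ 4a³ + 27b² = 4·4³ + 27·1² = 4·64 + 27·1 ≡ 11 (mod 17). Nonzero ⇒ E is nonsingular.
For each x ∈ F_17, compute rhs = x³ + 4·x + 1 mod 17, then count y ∈ F_17 with y² ≡ rhs.
  x = 0: rhs = 1, matching y values: 1, 16 (2 points).
  x = 1: rhs = 6, matching y values: none (0 points).
  x = 2: rhs = 0, matching y values: 0 (1 points).
  x = 3: rhs = 6, matching y values: none (0 points).
  x = 4: rhs = 13, matching y values: 8, 9 (2 points).
  x = 5: rhs = 10, matching y values: none (0 points).
  x = 6: rhs = 3, matching y values: none (0 points).
  x = 7: rhs = 15, matching y values: 7, 10 (2 points).
  x = 8: rhs = 1, matching y values: 1, 16 (2 points).
  x = 9: rhs = 1, matching y values: 1, 16 (2 points).
  x = 10: rhs = 4, matching y values: 2, 15 (2 points).
  x = 11: rhs = 16, matching y values: 4, 13 (2 points).
  x = 12: rhs = 9, matching y values: 3, 14 (2 points).
  x = 13: rhs = 6, matching y values: none (0 points).
  x = 14: rhs = 13, matching y values: 8, 9 (2 points).
  x = 15: rhs = 2, matching y values: 6, 11 (2 points).
  x = 16: rhs = 13, matching y values: 8, 9 (2 points).
Total affine count: 23.
Full point count |E(F_17)| = 23 + 1 = 24.
Hasse bound: |24 − (17+1)| = |6| = 6 ≤ 2√17 ≈ 8.2462 ✓.


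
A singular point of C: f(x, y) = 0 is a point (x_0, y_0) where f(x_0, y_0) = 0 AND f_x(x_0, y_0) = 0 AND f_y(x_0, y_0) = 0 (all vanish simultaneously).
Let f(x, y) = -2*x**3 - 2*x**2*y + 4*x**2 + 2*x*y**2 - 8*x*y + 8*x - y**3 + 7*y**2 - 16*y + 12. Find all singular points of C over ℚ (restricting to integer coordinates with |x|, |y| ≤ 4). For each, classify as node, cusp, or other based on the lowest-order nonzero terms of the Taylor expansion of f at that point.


Singular points: {(0, 2)}; classification: cusp.

Compute partial derivatives:
  f_x = -6*x**2 - 4*x*y + 8*x + 2*y**2 - 8*y + 8.
  f_y = -2*x**2 + 4*x*y - 8*x - 3*y**2 + 14*y - 16.
Scan x_0 ∈ {−4, ..., 4}. For each x_0, f_y(x_0, y) is a polynomial in y; find its integer roots y ∈ {−4, ..., 4}, then test f_x and f at those candidates.
  x = -4: f_y(-4, y) = -3*y**2 - 2*y - 16; no integer root y with |y| ≤ 4.
  x = -3: f_y(-3, y) = -3*y**2 + 2*y - 10; no integer root y with |y| ≤ 4.
  x = -2: f_y(-2, y) = -3*y**2 + 6*y - 8; no integer root y with |y| ≤ 4.
  x = -1: f_y(-1, y) = -3*y**2 + 10*y - 10; no integer root y with |y| ≤ 4.
  x = 0: f_y(0, y) = -3*y**2 + 14*y - 16; vanishes at y ∈ {2}. (0, 2): f_x = 0, f = 0 — SINGULAR.
  x = 1: f_y(1, y) = -3*y**2 + 18*y - 26; no integer root y with |y| ≤ 4.
  x = 2: f_y(2, y) = -3*y**2 + 22*y - 40; vanishes at y ∈ {4}. (2, 4): f_x = -32 ≠ 0.
  x = 3: f_y(3, y) = -3*y**2 + 26*y - 58; no integer root y with |y| ≤ 4.
  x = 4: f_y(4, y) = -3*y**2 + 30*y - 80; no integer root y with |y| ≤ 4.
Only singular point on the grid: (0, 2).
Classify: substitute x = 0 + u, y = 2 + v and expand: f = -2*u**3 - 2*u**2*v + 2*u*v**2 - v**3 + v**2.
No constant or linear terms (consistent with a singular point). Quadratic part: v**2. Cubic part: -2*u**3 - 2*u**2*v + 2*u*v**2 - v**3.
The quadratic part v**2 is a perfect square, so there is a single (double) tangent line v = 0, i.e. y = 2. Restricting the cubic part to that line (v = 0) leaves -2*u**3 ≠ 0, so f is not divisible by v and the branch is v² ≈ 2*u**3 to lowest order — this is a cusp.
Classification: cusp.


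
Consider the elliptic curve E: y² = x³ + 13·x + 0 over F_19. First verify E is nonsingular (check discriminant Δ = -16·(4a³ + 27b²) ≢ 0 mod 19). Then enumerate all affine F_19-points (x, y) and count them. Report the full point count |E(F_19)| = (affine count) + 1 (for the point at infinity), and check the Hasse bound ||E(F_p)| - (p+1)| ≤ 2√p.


Affine points = {(0, 0), (3, 3), (3, 16), (5, 0), (6, 3), (6, 16), (7, 4), (7, 15), (10, 3), (10, 16), (11, 7), (11, 12), (14, 0), (15, 6), (15, 13), (17, 2), (17, 17), (18, 9), (18, 10)}; affine count = 19; |E(F_19)| = 20.

Discriminant check: Δ ∝ 4a³ + 27b² = 4·13³ + 27·0² = 4·2197 + 27·0 ≡ 10 (mod 19). Nonzero ⇒ E is nonsingular.
For each x ∈ F_19, compute rhs = x³ + 13·x + 0 mod 19, then count y ∈ F_19 with y² ≡ rhs.
  x = 0: rhs = 0, matching y values: 0 (1 points).
  x = 1: rhs = 14, matching y values: none (0 points).
  x = 2: rhs = 15, matching y values: none (0 points).
  x = 3: rhs = 9, matching y values: 3, 16 (2 points).
  x = 4: rhs = 2, matching y values: none (0 points).
  x = 5: rhs = 0, matching y values: 0 (1 points).
  x = 6: rhs = 9, matching y values: 3, 16 (2 points).
  x = 7: rhs = 16, matching y values: 4, 15 (2 points).
  x = 8: rhs = 8, matching y values: none (0 points).
  x = 9: rhs = 10, matching y values: none (0 points).
  x = 10: rhs = 9, matching y values: 3, 16 (2 points).
  x = 11: rhs = 11, matching y values: 7, 12 (2 points).
  x = 12: rhs = 3, matching y values: none (0 points).
  x = 13: rhs = 10, matching y values: none (0 points).
  x = 14: rhs = 0, matching y values: 0 (1 points).
  x = 15: rhs = 17, matching y values: 6, 13 (2 points).
  x = 16: rhs = 10, matching y values: none (0 points).
  x = 17: rhs = 4, matching y values: 2, 17 (2 points).
  x = 18: rhs = 5, matching y values: 9, 10 (2 points).
Total affine count: 19.
Full point count |E(F_19)| = 19 + 1 = 20.
Hasse bound: |20 − (19+1)| = |0| = 0 ≤ 2√19 ≈ 8.7178 ✓.


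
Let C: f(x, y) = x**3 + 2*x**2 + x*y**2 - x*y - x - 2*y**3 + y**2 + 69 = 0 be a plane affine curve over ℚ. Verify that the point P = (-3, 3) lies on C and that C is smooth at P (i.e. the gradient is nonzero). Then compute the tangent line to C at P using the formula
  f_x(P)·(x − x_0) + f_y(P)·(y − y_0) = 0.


Tangent line at P: 20*x - 63*y + 249 = 0.

Step 1: f(-3, 3) = 0, so P lies on C.
Step 2: partial derivatives
  f_x(x, y) = 3*x**2 + 4*x + y**2 - y - 1, f_y(x, y) = 2*x*y - x - 6*y**2 + 2*y.
  f_x(P) = 20, f_y(P) = -63 (gradient nonzero, so P is smooth).
Step 3: tangent line at P: 20·(x − -3) + -63·(y − 3) = 0.
Expanding: 20*x - 63*y + 249 = 0.


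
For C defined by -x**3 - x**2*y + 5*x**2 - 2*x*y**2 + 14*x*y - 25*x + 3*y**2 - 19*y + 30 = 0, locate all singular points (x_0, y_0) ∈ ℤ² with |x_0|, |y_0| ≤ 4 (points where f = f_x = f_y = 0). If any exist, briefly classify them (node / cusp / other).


Singular points: {(1, 3)}; classification: node.

Compute partial derivatives:
  f_x = -3*x**2 - 2*x*y + 10*x - 2*y**2 + 14*y - 25.
  f_y = -x**2 - 4*x*y + 14*x + 6*y - 19.
Scan x_0 ∈ {−4, ..., 4}. For each x_0, f_y(x_0, y) is a polynomial in y; find its integer roots y ∈ {−4, ..., 4}, then test f_x and f at those candidates.
  x = -4: f_y(-4, y) = 22*y - 91; no integer root y with |y| ≤ 4.
  x = -3: f_y(-3, y) = 18*y - 70; no integer root y with |y| ≤ 4.
  x = -2: f_y(-2, y) = 14*y - 51; no integer root y with |y| ≤ 4.
  x = -1: f_y(-1, y) = 10*y - 34; no integer root y with |y| ≤ 4.
  x = 0: f_y(0, y) = 6*y - 19; no integer root y with |y| ≤ 4.
  x = 1: f_y(1, y) = 2*y - 6; vanishes at y ∈ {3}. (1, 3): f_x = 0, f = 0 — SINGULAR.
  x = 2: f_y(2, y) = 5 - 2*y; no integer root y with |y| ≤ 4.
  x = 3: f_y(3, y) = 14 - 6*y; no integer root y with |y| ≤ 4.
  x = 4: f_y(4, y) = 21 - 10*y; no integer root y with |y| ≤ 4.
Only singular point on the grid: (1, 3).
Classify: substitute x = 1 + u, y = 3 + v and expand: f = -u**3 - u**2*v - u**2 - 2*u*v**2 + v**2.
No constant or linear terms (consistent with a singular point). Quadratic part: -u**2 + v**2. Cubic part: -u**3 - u**2*v - 2*u*v**2.
The quadratic part v**2 - u**2 = (v − u)(v + u) splits into two distinct linear factors, so there are two distinct tangent lines y − 3 = ±(x − 1) — this is a node (ordinary double point).
Classification: node.


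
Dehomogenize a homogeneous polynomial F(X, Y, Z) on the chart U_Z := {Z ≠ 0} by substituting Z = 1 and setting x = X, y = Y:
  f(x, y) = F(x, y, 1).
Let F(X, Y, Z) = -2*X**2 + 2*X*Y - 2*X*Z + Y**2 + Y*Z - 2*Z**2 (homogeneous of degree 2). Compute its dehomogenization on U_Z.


f(x, y) = -2*x**2 + 2*x*y - 2*x + y**2 + y - 2

On U_Z we set Z = 1. Each monomial c·X^i·Y^j·Z^k in F becomes c·x^i·y^j·1^k = c·x^i·y^j.
Substituting Z = 1: F(X, Y, 1) = -2*x**2 + 2*x*y - 2*x + y**2 + y - 2.
Note: deg(f) ≤ deg(F) = 2; strict inequality happens when F is divisible by Z (lost terms).


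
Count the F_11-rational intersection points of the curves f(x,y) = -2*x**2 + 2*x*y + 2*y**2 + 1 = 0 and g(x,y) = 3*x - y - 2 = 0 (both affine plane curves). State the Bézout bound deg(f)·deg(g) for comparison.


Common zeros: {(7, 8)}; count = 1; Bézout bound = 2.

deg(f) = 2, deg(g) = 1, so Bézout bound = 2.
Scan x ∈ F_11. For each x, list the y ∈ F_11 with f(x, y) ≡ 0 and those with g(x, y) ≡ 0 (mod 11); the common zeros in that column are the intersection.
  x = 0: f ≡ 0 at y ∈ {4, 7}; g ≡ 0 at y ∈ {9}; common: ∅.
  x = 1: f ≡ 0 at y ∈ {2, 8}; g ≡ 0 at y ∈ {1}; common: ∅.
  x = 2: f ≡ 0 at y ∈ ∅; g ≡ 0 at y ∈ {4}; common: ∅.
  x = 3: f ≡ 0 at y ∈ ∅; g ≡ 0 at y ∈ {7}; common: ∅.
  x = 4: f ≡ 0 at y ∈ {3, 4}; g ≡ 0 at y ∈ {10}; common: ∅.
  x = 5: f ≡ 0 at y ∈ ∅; g ≡ 0 at y ∈ {2}; common: ∅.
  x = 6: f ≡ 0 at y ∈ ∅; g ≡ 0 at y ∈ {5}; common: ∅.
  x = 7: f ≡ 0 at y ∈ {7, 8}; g ≡ 0 at y ∈ {8}; common: {8}.
  x = 8: f ≡ 0 at y ∈ ∅; g ≡ 0 at y ∈ {0}; common: ∅.
  x = 9: f ≡ 0 at y ∈ ∅; g ≡ 0 at y ∈ {3}; common: ∅.
  x = 10: f ≡ 0 at y ∈ {3, 9}; g ≡ 0 at y ∈ {6}; common: ∅.
Collecting: common zeros = {(7, 8)}, so the count is 1.
Comparison with the Bézout bound: 1 ≤ 2 = deg(f)·deg(g), as expected for curves with no common component (the affine F_11-count falls short of the bound because intersections may lie at infinity, over extension fields, or carry multiplicity).


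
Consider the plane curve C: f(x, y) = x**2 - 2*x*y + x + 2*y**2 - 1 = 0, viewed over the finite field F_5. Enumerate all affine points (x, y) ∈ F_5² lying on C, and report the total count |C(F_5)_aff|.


Affine F_5-points: {(1, 2), (1, 4), (2, 0), (2, 2)}; count = 4.

For each of the 25 pairs (x, y) ∈ F_5², evaluate f(x, y) mod 5. Record the zeros.
  x = 0: [0↦4, 1↦1, 2↦2, 3↦2, 4↦1]  zeros at y ∈ ∅
  x = 1: [0↦1, 1↦1, 2↦0, 3↦3, 4↦0]  zeros at y ∈ {2, 4}
  x = 2: [0↦0, 1↦3, 2↦0, 3↦1, 4↦1]  zeros at y ∈ {0, 2}
  x = 3: [0↦1, 1↦2, 2↦2, 3↦1, 4↦4]  zeros at y ∈ ∅
  x = 4: [0↦4, 1↦3, 2↦1, 3↦3, 4↦4]  zeros at y ∈ ∅
Collecting zeros: affine points = {(1, 2), (1, 4), (2, 0), (2, 2)}.
Total count |C(F_5)_aff| = 4.


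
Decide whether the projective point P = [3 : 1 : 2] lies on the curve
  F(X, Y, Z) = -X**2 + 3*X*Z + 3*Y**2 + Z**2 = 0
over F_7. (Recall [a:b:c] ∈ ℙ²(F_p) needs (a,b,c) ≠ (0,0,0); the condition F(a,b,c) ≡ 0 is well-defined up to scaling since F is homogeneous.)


F(3,1,2) ≡ 2 (mod 7); P is NOT on the curve.

Evaluate F(3, 1, 2) term-by-term (mod 7).
  -X**2 ↦ -1·9·1·1 = -9
  3*X*Z ↦ 3·3·1·2 = 18
  3*Y**2 ↦ 3·1·1·1 = 3
  Z**2 ↦ 1·1·1·4 = 4
Sum: F(3, 1, 2) = (-9) + (18) + (3) + (4) = 16.
Reducing mod 7: 16 ≡ 2 (mod 7).
Since F(a, b, c) ≡ 2 ≠ 0 (mod 7), P does NOT lie on the curve.


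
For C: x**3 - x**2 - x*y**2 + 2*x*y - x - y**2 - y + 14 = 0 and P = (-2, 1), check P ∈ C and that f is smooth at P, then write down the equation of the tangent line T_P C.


Tangent line at P: 16*x - 3*y + 35 = 0.

Step 1: f(-2, 1) = 0, so P lies on C.
Step 2: partial derivatives
  f_x(x, y) = 3*x**2 - 2*x - y**2 + 2*y - 1, f_y(x, y) = -2*x*y + 2*x - 2*y - 1.
  f_x(P) = 16, f_y(P) = -3 (gradient nonzero, so P is smooth).
Step 3: tangent line at P: 16·(x − -2) + -3·(y − 1) = 0.
Expanding: 16*x - 3*y + 35 = 0.


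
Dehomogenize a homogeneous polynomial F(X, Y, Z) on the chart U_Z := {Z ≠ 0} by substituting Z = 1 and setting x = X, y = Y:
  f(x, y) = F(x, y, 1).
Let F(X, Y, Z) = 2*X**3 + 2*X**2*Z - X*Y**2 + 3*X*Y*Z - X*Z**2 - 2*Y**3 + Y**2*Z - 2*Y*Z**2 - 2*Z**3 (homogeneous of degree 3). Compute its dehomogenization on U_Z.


f(x, y) = 2*x**3 + 2*x**2 - x*y**2 + 3*x*y - x - 2*y**3 + y**2 - 2*y - 2

On U_Z we set Z = 1. Each monomial c·X^i·Y^j·Z^k in F becomes c·x^i·y^j·1^k = c·x^i·y^j.
Substituting Z = 1: F(X, Y, 1) = 2*x**3 + 2*x**2 - x*y**2 + 3*x*y - x - 2*y**3 + y**2 - 2*y - 2.
Note: deg(f) ≤ deg(F) = 3; strict inequality happens when F is divisible by Z (lost terms).


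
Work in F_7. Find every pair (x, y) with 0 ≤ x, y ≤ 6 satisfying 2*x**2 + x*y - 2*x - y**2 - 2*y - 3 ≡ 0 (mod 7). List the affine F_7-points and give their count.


Affine F_7-points: {(2, 1), (2, 6), (3, 2), (3, 6), (4, 0), (4, 2)}; count = 6.

For each of the 49 pairs (x, y) ∈ F_7², evaluate f(x, y) mod 7. Record the zeros.
  x = 0: [0↦4, 1↦1, 2↦3, 3↦3, 4↦1, 5↦4, 6↦5]  zeros at y ∈ ∅
  x = 1: [0↦4, 1↦2, 2↦5, 3↦6, 4↦5, 5↦2, 6↦4]  zeros at y ∈ ∅
  x = 2: [0↦1, 1↦0, 2↦4, 3↦6, 4↦6, 5↦4, 6↦0]  zeros at y ∈ {1, 6}
  x = 3: [0↦2, 1↦2, 2↦0, 3↦3, 4↦4, 5↦3, 6↦0]  zeros at y ∈ {2, 6}
  x = 4: [0↦0, 1↦1, 2↦0, 3↦4, 4↦6, 5↦6, 6↦4]  zeros at y ∈ {0, 2}
  x = 5: [0↦2, 1↦4, 2↦4, 3↦2, 4↦5, 5↦6, 6↦5]  zeros at y ∈ ∅
  x = 6: [0↦1, 1↦4, 2↦5, 3↦4, 4↦1, 5↦3, 6↦3]  zeros at y ∈ ∅
Collecting zeros: affine points = {(2, 1), (2, 6), (3, 2), (3, 6), (4, 0), (4, 2)}.
Total count |C(F_7)_aff| = 6.


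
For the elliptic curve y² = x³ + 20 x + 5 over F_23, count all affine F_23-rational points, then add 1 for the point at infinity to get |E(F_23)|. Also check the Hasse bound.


Affine points = {(1, 7), (1, 16), (3, 0), (5, 0), (10, 3), (10, 20), (12, 8), (12, 15), (13, 1), (13, 22), (14, 4), (14, 19), (15, 0), (21, 7), (21, 16)}; affine count = 15; |E(F_23)| = 16.

Discriminant check: Δ ∝ 4a³ + 27b² = 4·20³ + 27·5² = 4·8000 + 27·25 ≡ 15 (mod 23). Nonzero ⇒ E is nonsingular.
For each x ∈ F_23, compute rhs = x³ + 20·x + 5 mod 23, then count y ∈ F_23 with y² ≡ rhs.
  x = 0: rhs = 5, matching y values: none (0 points).
  x = 1: rhs = 3, matching y values: 7, 16 (2 points).
  x = 2: rhs = 7, matching y values: none (0 points).
  x = 3: rhs = 0, matching y values: 0 (1 points).
  x = 4: rhs = 11, matching y values: none (0 points).
  x = 5: rhs = 0, matching y values: 0 (1 points).
  x = 6: rhs = 19, matching y values: none (0 points).
  x = 7: rhs = 5, matching y values: none (0 points).
  x = 8: rhs = 10, matching y values: none (0 points).
  x = 9: rhs = 17, matching y values: none (0 points).
  x = 10: rhs = 9, matching y values: 3, 20 (2 points).
  x = 11: rhs = 15, matching y values: none (0 points).
  x = 12: rhs = 18, matching y values: 8, 15 (2 points).
  x = 13: rhs = 1, matching y values: 1, 22 (2 points).
  x = 14: rhs = 16, matching y values: 4, 19 (2 points).
  x = 15: rhs = 0, matching y values: 0 (1 points).
  x = 16: rhs = 5, matching y values: none (0 points).
  x = 17: rhs = 14, matching y values: none (0 points).
  x = 18: rhs = 10, matching y values: none (0 points).
  x = 19: rhs = 22, matching y values: none (0 points).
  x = 20: rhs = 10, matching y values: none (0 points).
  x = 21: rhs = 3, matching y values: 7, 16 (2 points).
  x = 22: rhs = 7, matching y values: none (0 points).
Total affine count: 15.
Full point count |E(F_23)| = 15 + 1 = 16.
Hasse bound: |16 − (23+1)| = |-8| = 8 ≤ 2√23 ≈ 9.5917 ✓.


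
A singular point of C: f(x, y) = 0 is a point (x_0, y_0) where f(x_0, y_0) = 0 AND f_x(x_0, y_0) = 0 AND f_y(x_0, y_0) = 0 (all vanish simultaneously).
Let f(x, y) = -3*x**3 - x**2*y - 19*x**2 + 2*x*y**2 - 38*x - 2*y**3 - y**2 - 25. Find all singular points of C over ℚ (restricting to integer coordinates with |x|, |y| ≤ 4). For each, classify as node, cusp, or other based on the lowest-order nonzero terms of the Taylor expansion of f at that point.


Singular points: {(-2, -1)}; classification: cusp.

Compute partial derivatives:
  f_x = -9*x**2 - 2*x*y - 38*x + 2*y**2 - 38.
  f_y = -x**2 + 4*x*y - 6*y**2 - 2*y.
Scan x_0 ∈ {−4, ..., 4}. For each x_0, f_y(x_0, y) is a polynomial in y; find its integer roots y ∈ {−4, ..., 4}, then test f_x and f at those candidates.
  x = -4: f_y(-4, y) = -6*y**2 - 18*y - 16; no integer root y with |y| ≤ 4.
  x = -3: f_y(-3, y) = -6*y**2 - 14*y - 9; no integer root y with |y| ≤ 4.
  x = -2: f_y(-2, y) = -6*y**2 - 10*y - 4; vanishes at y ∈ {-1}. (-2, -1): f_x = 0, f = 0 — SINGULAR.
  x = -1: f_y(-1, y) = -6*y**2 - 6*y - 1; no integer root y with |y| ≤ 4.
  x = 0: f_y(0, y) = -6*y**2 - 2*y; vanishes at y ∈ {0}. (0, 0): f_x = -38 ≠ 0.
  x = 1: f_y(1, y) = -6*y**2 + 2*y - 1; no integer root y with |y| ≤ 4.
  x = 2: f_y(2, y) = -6*y**2 + 6*y - 4; no integer root y with |y| ≤ 4.
  x = 3: f_y(3, y) = -6*y**2 + 10*y - 9; no integer root y with |y| ≤ 4.
  x = 4: f_y(4, y) = -6*y**2 + 14*y - 16; no integer root y with |y| ≤ 4.
Only singular point on the grid: (-2, -1).
Classify: substitute x = -2 + u, y = -1 + v and expand: f = -3*u**3 - u**2*v + 2*u*v**2 - 2*v**3 + v**2.
No constant or linear terms (consistent with a singular point). Quadratic part: v**2. Cubic part: -3*u**3 - u**2*v + 2*u*v**2 - 2*v**3.
The quadratic part v**2 is a perfect square, so there is a single (double) tangent line v = 0, i.e. y = -1. Restricting the cubic part to that line (v = 0) leaves -3*u**3 ≠ 0, so f is not divisible by v and the branch is v² ≈ 3*u**3 to lowest order — this is a cusp.
Classification: cusp.


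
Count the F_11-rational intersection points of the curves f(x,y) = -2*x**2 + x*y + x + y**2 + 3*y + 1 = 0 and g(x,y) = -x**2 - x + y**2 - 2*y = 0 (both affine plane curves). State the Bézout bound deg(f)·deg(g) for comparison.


Common zeros: {(0, 2), (1, 7), (9, 6)}; count = 3; Bézout bound = 4.

deg(f) = 2, deg(g) = 2, so Bézout bound = 4.
Scan x ∈ F_11. For each x, list the y ∈ F_11 with f(x, y) ≡ 0 and those with g(x, y) ≡ 0 (mod 11); the common zeros in that column are the intersection.
  x = 0: f ≡ 0 at y ∈ {2, 6}; g ≡ 0 at y ∈ {0, 2}; common: {2}.
  x = 1: f ≡ 0 at y ∈ {0, 7}; g ≡ 0 at y ∈ {6, 7}; common: {7}.
  x = 2: f ≡ 0 at y ∈ {8, 9}; g ≡ 0 at y ∈ ∅; common: ∅.
  x = 3: f ≡ 0 at y ∈ {7, 9}; g ≡ 0 at y ∈ ∅; common: ∅.
  x = 4: f ≡ 0 at y ∈ {5, 10}; g ≡ 0 at y ∈ ∅; common: ∅.
  x = 5: f ≡ 0 at y ∈ {0, 3}; g ≡ 0 at y ∈ {4, 9}; common: ∅.
  x = 6: f ≡ 0 at y ∈ {1}; g ≡ 0 at y ∈ ∅; common: ∅.
  x = 7: f ≡ 0 at y ∈ {2, 10}; g ≡ 0 at y ∈ ∅; common: ∅.
  x = 8: f ≡ 0 at y ∈ {3, 8}; g ≡ 0 at y ∈ ∅; common: ∅.
  x = 9: f ≡ 0 at y ∈ {4, 6}; g ≡ 0 at y ∈ {6, 7}; common: {6}.
  x = 10: f ≡ 0 at y ∈ {4, 5}; g ≡ 0 at y ∈ {0, 2}; common: ∅.
Collecting: common zeros = {(0, 2), (1, 7), (9, 6)}, so the count is 3.
Comparison with the Bézout bound: 3 ≤ 4 = deg(f)·deg(g), as expected for curves with no common component (the affine F_11-count falls short of the bound because intersections may lie at infinity, over extension fields, or carry multiplicity).


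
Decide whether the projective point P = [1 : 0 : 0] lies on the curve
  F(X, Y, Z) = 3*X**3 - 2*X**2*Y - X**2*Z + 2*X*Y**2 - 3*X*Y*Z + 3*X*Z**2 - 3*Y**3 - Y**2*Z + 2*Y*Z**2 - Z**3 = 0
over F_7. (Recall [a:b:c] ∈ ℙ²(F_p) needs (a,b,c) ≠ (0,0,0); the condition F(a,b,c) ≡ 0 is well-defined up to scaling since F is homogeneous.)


F(1,0,0) ≡ 3 (mod 7); P is NOT on the curve.

Evaluate F(1, 0, 0) term-by-term (mod 7).
  3*X**3 ↦ 3·1·1·1 = 3
  -2*X**2*Y ↦ -2·1·0·1 = 0
  -X**2*Z ↦ -1·1·1·0 = 0
  2*X*Y**2 ↦ 2·1·0·1 = 0
  -3*X*Y*Z ↦ -3·1·0·0 = 0
  3*X*Z**2 ↦ 3·1·1·0 = 0
  -3*Y**3 ↦ -3·1·0·1 = 0
  -Y**2*Z ↦ -1·1·0·0 = 0
  2*Y*Z**2 ↦ 2·1·0·0 = 0
  -Z**3 ↦ -1·1·1·0 = 0
Sum: F(1, 0, 0) = (3) + (0) + (0) + (0) + (0) + (0) + (0) + (0) + (0) + (0) = 3.
Reducing mod 7: 3 ≡ 3 (mod 7).
Since F(a, b, c) ≡ 3 ≠ 0 (mod 7), P does NOT lie on the curve.


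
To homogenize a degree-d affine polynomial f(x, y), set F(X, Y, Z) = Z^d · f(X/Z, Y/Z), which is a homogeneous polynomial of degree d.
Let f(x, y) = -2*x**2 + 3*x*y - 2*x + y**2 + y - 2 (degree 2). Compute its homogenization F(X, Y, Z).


F(X, Y, Z) = -2*X**2 + 3*X*Y - 2*X*Z + Y**2 + Y*Z - 2*Z**2

deg(f) = 2.
Substitute x = X/Z, y = Y/Z into f, then multiply by Z^2.
  monomial -2·x^2·y^0 ↦ -2·X^2·Y^0·Z^0.
  monomial 3·x^1·y^1 ↦ 3·X^1·Y^1·Z^0.
  monomial -2·x^1·y^0 ↦ -2·X^1·Y^0·Z^1.
  monomial 1·x^0·y^2 ↦ 1·X^0·Y^2·Z^0.
  monomial 1·x^0·y^1 ↦ 1·X^0·Y^1·Z^1.
  monomial -2·x^0·y^0 ↦ -2·X^0·Y^0·Z^2.
Collecting: F(X, Y, Z) = -2*X**2 + 3*X*Y - 2*X*Z + Y**2 + Y*Z - 2*Z**2.


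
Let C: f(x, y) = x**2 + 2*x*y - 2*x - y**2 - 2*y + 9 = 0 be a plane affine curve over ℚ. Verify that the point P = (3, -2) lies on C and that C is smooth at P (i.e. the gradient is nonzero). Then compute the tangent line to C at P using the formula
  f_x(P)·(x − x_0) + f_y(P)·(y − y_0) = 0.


Tangent line at P: 8*y + 16 = 0.

Step 1: f(3, -2) = 0, so P lies on C.
Step 2: partial derivatives
  f_x(x, y) = 2*x + 2*y - 2, f_y(x, y) = 2*x - 2*y - 2.
  f_x(P) = 0, f_y(P) = 8 (gradient nonzero, so P is smooth).
Step 3: tangent line at P: 0·(x − 3) + 8·(y − -2) = 0.
Expanding: 8*y + 16 = 0.


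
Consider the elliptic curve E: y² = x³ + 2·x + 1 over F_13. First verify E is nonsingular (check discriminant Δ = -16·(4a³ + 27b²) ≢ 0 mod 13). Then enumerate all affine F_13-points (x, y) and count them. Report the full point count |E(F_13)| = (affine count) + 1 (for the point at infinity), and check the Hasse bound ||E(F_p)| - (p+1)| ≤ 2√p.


Affine points = {(0, 1), (0, 12), (1, 2), (1, 11), (2, 0), (8, 3), (8, 10)}; affine count = 7; |E(F_13)| = 8.

Discriminant check: Δ ∝ 4a³ + 27b² = 4·2³ + 27·1² = 4·8 + 27·1 ≡ 7 (mod 13). Nonzero ⇒ E is nonsingular.
For each x ∈ F_13, compute rhs = x³ + 2·x + 1 mod 13, then count y ∈ F_13 with y² ≡ rhs.
  x = 0: rhs = 1, matching y values: 1, 12 (2 points).
  x = 1: rhs = 4, matching y values: 2, 11 (2 points).
  x = 2: rhs = 0, matching y values: 0 (1 points).
  x = 3: rhs = 8, matching y values: none (0 points).
  x = 4: rhs = 8, matching y values: none (0 points).
  x = 5: rhs = 6, matching y values: none (0 points).
  x = 6: rhs = 8, matching y values: none (0 points).
  x = 7: rhs = 7, matching y values: none (0 points).
  x = 8: rhs = 9, matching y values: 3, 10 (2 points).
  x = 9: rhs = 7, matching y values: none (0 points).
  x = 10: rhs = 7, matching y values: none (0 points).
  x = 11: rhs = 2, matching y values: none (0 points).
  x = 12: rhs = 11, matching y values: none (0 points).
Total affine count: 7.
Full point count |E(F_13)| = 7 + 1 = 8.
Hasse bound: |8 − (13+1)| = |-6| = 6 ≤ 2√13 ≈ 7.2111 ✓.


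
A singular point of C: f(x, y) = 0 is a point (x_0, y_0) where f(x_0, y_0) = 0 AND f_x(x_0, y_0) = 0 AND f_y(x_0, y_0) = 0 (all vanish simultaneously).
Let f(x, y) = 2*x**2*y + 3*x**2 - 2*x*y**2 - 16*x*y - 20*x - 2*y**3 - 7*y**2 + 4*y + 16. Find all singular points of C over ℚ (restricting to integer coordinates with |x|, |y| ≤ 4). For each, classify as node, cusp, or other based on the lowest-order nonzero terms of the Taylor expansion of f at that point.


Singular points: {(2, -2)}; classification: node.

Compute partial derivatives:
  f_x = 4*x*y + 6*x - 2*y**2 - 16*y - 20.
  f_y = 2*x**2 - 4*x*y - 16*x - 6*y**2 - 14*y + 4.
Scan x_0 ∈ {−4, ..., 4}. For each x_0, f_y(x_0, y) is a polynomial in y; find its integer roots y ∈ {−4, ..., 4}, then test f_x and f at those candidates.
  x = -4: f_y(-4, y) = -6*y**2 + 2*y + 100; no integer root y with |y| ≤ 4.
  x = -3: f_y(-3, y) = -6*y**2 - 2*y + 70; no integer root y with |y| ≤ 4.
  x = -2: f_y(-2, y) = -6*y**2 - 6*y + 44; no integer root y with |y| ≤ 4.
  x = -1: f_y(-1, y) = -6*y**2 - 10*y + 22; no integer root y with |y| ≤ 4.
  x = 0: f_y(0, y) = -6*y**2 - 14*y + 4; no integer root y with |y| ≤ 4.
  x = 1: f_y(1, y) = -6*y**2 - 18*y - 10; no integer root y with |y| ≤ 4.
  x = 2: f_y(2, y) = -6*y**2 - 22*y - 20; vanishes at y ∈ {-2}. (2, -2): f_x = 0, f = 0 — SINGULAR.
  x = 3: f_y(3, y) = -6*y**2 - 26*y - 26; no integer root y with |y| ≤ 4.
  x = 4: f_y(4, y) = -6*y**2 - 30*y - 28; no integer root y with |y| ≤ 4.
Only singular point on the grid: (2, -2).
Classify: substitute x = 2 + u, y = -2 + v and expand: f = 2*u**2*v - u**2 - 2*u*v**2 - 2*v**3 + v**2.
No constant or linear terms (consistent with a singular point). Quadratic part: -u**2 + v**2. Cubic part: 2*u**2*v - 2*u*v**2 - 2*v**3.
The quadratic part v**2 - u**2 = (v − u)(v + u) splits into two distinct linear factors, so there are two distinct tangent lines y − -2 = ±(x − 2) — this is a node (ordinary double point).
Classification: node.


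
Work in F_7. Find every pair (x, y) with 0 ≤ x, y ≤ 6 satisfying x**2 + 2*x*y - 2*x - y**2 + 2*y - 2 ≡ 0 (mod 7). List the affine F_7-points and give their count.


Affine F_7-points: {(1, 1), (1, 3), (2, 3), (5, 6), (6, 1), (6, 6)}; count = 6.

For each of the 49 pairs (x, y) ∈ F_7², evaluate f(x, y) mod 7. Record the zeros.
  x = 0: [0↦5, 1↦6, 2↦5, 3↦2, 4↦4, 5↦4, 6↦2]  zeros at y ∈ ∅
  x = 1: [0↦4, 1↦0, 2↦1, 3↦0, 4↦4, 5↦6, 6↦6]  zeros at y ∈ {1, 3}
  x = 2: [0↦5, 1↦3, 2↦6, 3↦0, 4↦6, 5↦3, 6↦5]  zeros at y ∈ {3}
  x = 3: [0↦1, 1↦1, 2↦6, 3↦2, 4↦3, 5↦2, 6↦6]  zeros at y ∈ ∅
  x = 4: [0↦6, 1↦1, 2↦1, 3↦6, 4↦2, 5↦3, 6↦2]  zeros at y ∈ ∅
  x = 5: [0↦6, 1↦3, 2↦5, 3↦5, 4↦3, 5↦6, 6↦0]  zeros at y ∈ {6}
  x = 6: [0↦1, 1↦0, 2↦4, 3↦6, 4↦6, 5↦4, 6↦0]  zeros at y ∈ {1, 6}
Collecting zeros: affine points = {(1, 1), (1, 3), (2, 3), (5, 6), (6, 1), (6, 6)}.
Total count |C(F_7)_aff| = 6.


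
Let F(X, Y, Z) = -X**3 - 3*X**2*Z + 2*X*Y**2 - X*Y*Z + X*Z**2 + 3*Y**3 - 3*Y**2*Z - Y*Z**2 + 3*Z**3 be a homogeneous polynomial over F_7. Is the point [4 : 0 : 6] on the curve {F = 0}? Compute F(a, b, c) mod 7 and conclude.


F(4,0,6) ≡ 6 (mod 7); P is NOT on the curve.

Evaluate F(4, 0, 6) term-by-term (mod 7).
  -X**3 ↦ -1·64·1·1 = -64
  -3*X**2*Z ↦ -3·16·1·6 = -288
  2*X*Y**2 ↦ 2·4·0·1 = 0
  -X*Y*Z ↦ -1·4·0·6 = 0
  X*Z**2 ↦ 1·4·1·36 = 144
  3*Y**3 ↦ 3·1·0·1 = 0
  -3*Y**2*Z ↦ -3·1·0·6 = 0
  -Y*Z**2 ↦ -1·1·0·36 = 0
  3*Z**3 ↦ 3·1·1·216 = 648
Sum: F(4, 0, 6) = (-64) + (-288) + (0) + (0) + (144) + (0) + (0) + (0) + (648) = 440.
Reducing mod 7: 440 ≡ 6 (mod 7).
Since F(a, b, c) ≡ 6 ≠ 0 (mod 7), P does NOT lie on the curve.


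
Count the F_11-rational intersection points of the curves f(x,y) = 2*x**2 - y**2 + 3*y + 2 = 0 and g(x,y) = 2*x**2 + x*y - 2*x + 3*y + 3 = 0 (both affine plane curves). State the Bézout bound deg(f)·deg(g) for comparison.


Common zeros: ∅; count = 0; Bézout bound = 4.

deg(f) = 2, deg(g) = 2, so Bézout bound = 4.
Scan x ∈ F_11. For each x, list the y ∈ F_11 with f(x, y) ≡ 0 and those with g(x, y) ≡ 0 (mod 11); the common zeros in that column are the intersection.
  x = 0: f ≡ 0 at y ∈ ∅; g ≡ 0 at y ∈ {10}; common: ∅.
  x = 1: f ≡ 0 at y ∈ {4, 10}; g ≡ 0 at y ∈ {2}; common: ∅.
  x = 2: f ≡ 0 at y ∈ {5, 9}; g ≡ 0 at y ∈ {3}; common: ∅.
  x = 3: f ≡ 0 at y ∈ {1, 2}; g ≡ 0 at y ∈ {3}; common: ∅.
  x = 4: f ≡ 0 at y ∈ ∅; g ≡ 0 at y ∈ {4}; common: ∅.
  x = 5: f ≡ 0 at y ∈ ∅; g ≡ 0 at y ∈ {7}; common: ∅.
  x = 6: f ≡ 0 at y ∈ ∅; g ≡ 0 at y ∈ {4}; common: ∅.
  x = 7: f ≡ 0 at y ∈ ∅; g ≡ 0 at y ∈ {10}; common: ∅.
  x = 8: f ≡ 0 at y ∈ {1, 2}; g ≡ 0 at y ∈ ∅; common: ∅.
  x = 9: f ≡ 0 at y ∈ {5, 9}; g ≡ 0 at y ∈ {7}; common: ∅.
  x = 10: f ≡ 0 at y ∈ {4, 10}; g ≡ 0 at y ∈ {2}; common: ∅.
Collecting: common zeros = ∅, so the count is 0.
Comparison with the Bézout bound: 0 ≤ 4 = deg(f)·deg(g), as expected for curves with no common component (the affine F_11-count falls short of the bound because intersections may lie at infinity, over extension fields, or carry multiplicity).


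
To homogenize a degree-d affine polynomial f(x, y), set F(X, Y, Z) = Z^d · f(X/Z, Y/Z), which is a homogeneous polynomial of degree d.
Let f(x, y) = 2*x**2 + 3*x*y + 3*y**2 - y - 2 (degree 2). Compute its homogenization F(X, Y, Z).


F(X, Y, Z) = 2*X**2 + 3*X*Y + 3*Y**2 - Y*Z - 2*Z**2

deg(f) = 2.
Substitute x = X/Z, y = Y/Z into f, then multiply by Z^2.
  monomial 2·x^2·y^0 ↦ 2·X^2·Y^0·Z^0.
  monomial 3·x^1·y^1 ↦ 3·X^1·Y^1·Z^0.
  monomial 3·x^0·y^2 ↦ 3·X^0·Y^2·Z^0.
  monomial -1·x^0·y^1 ↦ -1·X^0·Y^1·Z^1.
  monomial -2·x^0·y^0 ↦ -2·X^0·Y^0·Z^2.
Collecting: F(X, Y, Z) = 2*X**2 + 3*X*Y + 3*Y**2 - Y*Z - 2*Z**2.


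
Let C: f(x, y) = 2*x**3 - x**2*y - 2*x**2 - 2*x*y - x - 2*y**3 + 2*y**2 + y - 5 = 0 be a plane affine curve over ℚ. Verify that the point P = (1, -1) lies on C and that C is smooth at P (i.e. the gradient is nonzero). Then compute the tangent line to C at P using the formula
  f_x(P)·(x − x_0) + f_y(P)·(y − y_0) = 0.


Tangent line at P: 5*x - 12*y - 17 = 0.

Step 1: f(1, -1) = 0, so P lies on C.
Step 2: partial derivatives
  f_x(x, y) = 6*x**2 - 2*x*y - 4*x - 2*y - 1, f_y(x, y) = -x**2 - 2*x - 6*y**2 + 4*y + 1.
  f_x(P) = 5, f_y(P) = -12 (gradient nonzero, so P is smooth).
Step 3: tangent line at P: 5·(x − 1) + -12·(y − -1) = 0.
Expanding: 5*x - 12*y - 17 = 0.


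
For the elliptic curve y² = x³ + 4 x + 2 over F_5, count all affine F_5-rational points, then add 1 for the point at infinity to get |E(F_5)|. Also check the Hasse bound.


Affine points = {(3, 1), (3, 4)}; affine count = 2; |E(F_5)| = 3.

Discriminant check: Δ ∝ 4a³ + 27b² = 4·4³ + 27·2² = 4·64 + 27·4 ≡ 4 (mod 5). Nonzero ⇒ E is nonsingular.
For each x ∈ F_5, compute rhs = x³ + 4·x + 2 mod 5, then count y ∈ F_5 with y² ≡ rhs.
  x = 0: rhs = 2, matching y values: none (0 points).
  x = 1: rhs = 2, matching y values: none (0 points).
  x = 2: rhs = 3, matching y values: none (0 points).
  x = 3: rhs = 1, matching y values: 1, 4 (2 points).
  x = 4: rhs = 2, matching y values: none (0 points).
Total affine count: 2.
Full point count |E(F_5)| = 2 + 1 = 3.
Hasse bound: |3 − (5+1)| = |-3| = 3 ≤ 2√5 ≈ 4.4721 ✓.


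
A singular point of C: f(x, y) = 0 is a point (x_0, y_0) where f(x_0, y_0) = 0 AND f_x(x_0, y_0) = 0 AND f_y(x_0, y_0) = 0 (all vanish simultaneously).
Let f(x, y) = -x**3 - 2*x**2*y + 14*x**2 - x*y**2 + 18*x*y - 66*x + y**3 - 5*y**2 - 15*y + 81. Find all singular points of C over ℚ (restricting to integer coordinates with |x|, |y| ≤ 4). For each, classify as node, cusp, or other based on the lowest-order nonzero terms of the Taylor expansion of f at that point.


Singular points: {(3, 3)}; classification: node.

Compute partial derivatives:
  f_x = -3*x**2 - 4*x*y + 28*x - y**2 + 18*y - 66.
  f_y = -2*x**2 - 2*x*y + 18*x + 3*y**2 - 10*y - 15.
Scan x_0 ∈ {−4, ..., 4}. For each x_0, f_y(x_0, y) is a polynomial in y; find its integer roots y ∈ {−4, ..., 4}, then test f_x and f at those candidates.
  x = -4: f_y(-4, y) = 3*y**2 - 2*y - 119; no integer root y with |y| ≤ 4.
  x = -3: f_y(-3, y) = 3*y**2 - 4*y - 87; no integer root y with |y| ≤ 4.
  x = -2: f_y(-2, y) = 3*y**2 - 6*y - 59; no integer root y with |y| ≤ 4.
  x = -1: f_y(-1, y) = 3*y**2 - 8*y - 35; no integer root y with |y| ≤ 4.
  x = 0: f_y(0, y) = 3*y**2 - 10*y - 15; no integer root y with |y| ≤ 4.
  x = 1: f_y(1, y) = 3*y**2 - 12*y + 1; no integer root y with |y| ≤ 4.
  x = 2: f_y(2, y) = 3*y**2 - 14*y + 13; no integer root y with |y| ≤ 4.
  x = 3: f_y(3, y) = 3*y**2 - 16*y + 21; vanishes at y ∈ {3}. (3, 3): f_x = 0, f = 0 — SINGULAR.
  x = 4: f_y(4, y) = 3*y**2 - 18*y + 25; no integer root y with |y| ≤ 4.
Only singular point on the grid: (3, 3).
Classify: substitute x = 3 + u, y = 3 + v and expand: f = -u**3 - 2*u**2*v - u**2 - u*v**2 + v**3 + v**2.
No constant or linear terms (consistent with a singular point). Quadratic part: -u**2 + v**2. Cubic part: -u**3 - 2*u**2*v - u*v**2 + v**3.
The quadratic part v**2 - u**2 = (v − u)(v + u) splits into two distinct linear factors, so there are two distinct tangent lines y − 3 = ±(x − 3) — this is a node (ordinary double point).
Classification: node.


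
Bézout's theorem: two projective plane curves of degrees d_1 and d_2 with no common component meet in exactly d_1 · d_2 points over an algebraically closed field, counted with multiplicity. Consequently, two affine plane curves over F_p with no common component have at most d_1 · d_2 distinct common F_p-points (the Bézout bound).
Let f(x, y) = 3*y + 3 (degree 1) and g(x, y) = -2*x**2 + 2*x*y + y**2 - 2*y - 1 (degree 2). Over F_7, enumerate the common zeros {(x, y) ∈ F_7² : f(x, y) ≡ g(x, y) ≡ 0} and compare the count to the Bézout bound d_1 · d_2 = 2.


Common zeros: ∅; count = 0; Bézout bound = 2.

deg(f) = 1, deg(g) = 2, so Bézout bound = 2.
Scan x ∈ F_7. For each x, list the y ∈ F_7 with f(x, y) ≡ 0 and those with g(x, y) ≡ 0 (mod 7); the common zeros in that column are the intersection.
  x = 0: f ≡ 0 at y ∈ {6}; g ≡ 0 at y ∈ {4, 5}; common: ∅.
  x = 1: f ≡ 0 at y ∈ {6}; g ≡ 0 at y ∈ ∅; common: ∅.
  x = 2: f ≡ 0 at y ∈ {6}; g ≡ 0 at y ∈ ∅; common: ∅.
  x = 3: f ≡ 0 at y ∈ {6}; g ≡ 0 at y ∈ {1, 2}; common: ∅.
  x = 4: f ≡ 0 at y ∈ {6}; g ≡ 0 at y ∈ {4}; common: ∅.
  x = 5: f ≡ 0 at y ∈ {6}; g ≡ 0 at y ∈ {1, 5}; common: ∅.
  x = 6: f ≡ 0 at y ∈ {6}; g ≡ 0 at y ∈ {2}; common: ∅.
Collecting: common zeros = ∅, so the count is 0.
Comparison with the Bézout bound: 0 ≤ 2 = deg(f)·deg(g), as expected for curves with no common component (the affine F_7-count falls short of the bound because intersections may lie at infinity, over extension fields, or carry multiplicity).


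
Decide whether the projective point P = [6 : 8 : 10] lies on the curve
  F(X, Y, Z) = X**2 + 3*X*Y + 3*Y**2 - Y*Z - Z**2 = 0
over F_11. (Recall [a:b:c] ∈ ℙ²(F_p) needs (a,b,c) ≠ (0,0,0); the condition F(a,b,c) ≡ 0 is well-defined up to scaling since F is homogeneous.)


F(6,8,10) ≡ 5 (mod 11); P is NOT on the curve.

Evaluate F(6, 8, 10) term-by-term (mod 11).
  X**2 ↦ 1·36·1·1 = 36
  3*X*Y ↦ 3·6·8·1 = 144
  3*Y**2 ↦ 3·1·64·1 = 192
  -Y*Z ↦ -1·1·8·10 = -80
  -Z**2 ↦ -1·1·1·100 = -100
Sum: F(6, 8, 10) = (36) + (144) + (192) + (-80) + (-100) = 192.
Reducing mod 11: 192 ≡ 5 (mod 11).
Since F(a, b, c) ≡ 5 ≠ 0 (mod 11), P does NOT lie on the curve.


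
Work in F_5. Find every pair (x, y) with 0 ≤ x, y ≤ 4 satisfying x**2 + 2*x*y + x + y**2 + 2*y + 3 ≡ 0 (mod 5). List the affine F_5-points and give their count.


Affine F_5-points: {(1, 0), (1, 1), (2, 2), (3, 0), (3, 2)}; count = 5.

For each of the 25 pairs (x, y) ∈ F_5², evaluate f(x, y) mod 5. Record the zeros.
  x = 0: [0↦3, 1↦1, 2↦1, 3↦3, 4↦2]  zeros at y ∈ ∅
  x = 1: [0↦0, 1↦0, 2↦2, 3↦1, 4↦2]  zeros at y ∈ {0, 1}
  x = 2: [0↦4, 1↦1, 2↦0, 3↦1, 4↦4]  zeros at y ∈ {2}
  x = 3: [0↦0, 1↦4, 2↦0, 3↦3, 4↦3]  zeros at y ∈ {0, 2}
  x = 4: [0↦3, 1↦4, 2↦2, 3↦2, 4↦4]  zeros at y ∈ ∅
Collecting zeros: affine points = {(1, 0), (1, 1), (2, 2), (3, 0), (3, 2)}.
Total count |C(F_5)_aff| = 5.


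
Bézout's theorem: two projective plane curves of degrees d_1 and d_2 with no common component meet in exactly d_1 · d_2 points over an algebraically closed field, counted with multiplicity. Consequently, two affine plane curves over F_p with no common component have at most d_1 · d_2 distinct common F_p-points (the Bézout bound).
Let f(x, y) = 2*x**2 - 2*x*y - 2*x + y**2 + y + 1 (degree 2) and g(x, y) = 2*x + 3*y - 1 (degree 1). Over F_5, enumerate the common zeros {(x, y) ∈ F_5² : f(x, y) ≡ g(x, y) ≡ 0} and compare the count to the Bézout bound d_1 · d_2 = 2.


Common zeros: ∅; count = 0; Bézout bound = 2.

deg(f) = 2, deg(g) = 1, so Bézout bound = 2.
Scan x ∈ F_5. For each x, list the y ∈ F_5 with f(x, y) ≡ 0 and those with g(x, y) ≡ 0 (mod 5); the common zeros in that column are the intersection.
  x = 0: f ≡ 0 at y ∈ ∅; g ≡ 0 at y ∈ {2}; common: ∅.
  x = 1: f ≡ 0 at y ∈ ∅; g ≡ 0 at y ∈ {3}; common: ∅.
  x = 2: f ≡ 0 at y ∈ {0, 3}; g ≡ 0 at y ∈ {4}; common: ∅.
  x = 3: f ≡ 0 at y ∈ ∅; g ≡ 0 at y ∈ {0}; common: ∅.
  x = 4: f ≡ 0 at y ∈ {0, 2}; g ≡ 0 at y ∈ {1}; common: ∅.
Collecting: common zeros = ∅, so the count is 0.
Comparison with the Bézout bound: 0 ≤ 2 = deg(f)·deg(g), as expected for curves with no common component (the affine F_5-count falls short of the bound because intersections may lie at infinity, over extension fields, or carry multiplicity).


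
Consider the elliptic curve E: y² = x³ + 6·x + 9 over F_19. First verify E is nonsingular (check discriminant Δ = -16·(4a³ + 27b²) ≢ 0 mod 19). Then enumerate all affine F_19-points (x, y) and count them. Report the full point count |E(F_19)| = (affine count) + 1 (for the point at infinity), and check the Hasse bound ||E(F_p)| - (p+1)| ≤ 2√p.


Affine points = {(0, 3), (0, 16), (1, 4), (1, 15), (3, 4), (3, 15), (10, 9), (10, 10), (11, 0), (12, 2), (12, 17), (13, 2), (13, 17), (14, 5), (14, 14), (15, 4), (15, 15)}; affine count = 17; |E(F_19)| = 18.

Discriminant check: Δ ∝ 4a³ + 27b² = 4·6³ + 27·9² = 4·216 + 27·81 ≡ 11 (mod 19). Nonzero ⇒ E is nonsingular.
For each x ∈ F_19, compute rhs = x³ + 6·x + 9 mod 19, then count y ∈ F_19 with y² ≡ rhs.
  x = 0: rhs = 9, matching y values: 3, 16 (2 points).
  x = 1: rhs = 16, matching y values: 4, 15 (2 points).
  x = 2: rhs = 10, matching y values: none (0 points).
  x = 3: rhs = 16, matching y values: 4, 15 (2 points).
  x = 4: rhs = 2, matching y values: none (0 points).
  x = 5: rhs = 12, matching y values: none (0 points).
  x = 6: rhs = 14, matching y values: none (0 points).
  x = 7: rhs = 14, matching y values: none (0 points).
  x = 8: rhs = 18, matching y values: none (0 points).
  x = 9: rhs = 13, matching y values: none (0 points).
  x = 10: rhs = 5, matching y values: 9, 10 (2 points).
  x = 11: rhs = 0, matching y values: 0 (1 points).
  x = 12: rhs = 4, matching y values: 2, 17 (2 points).
  x = 13: rhs = 4, matching y values: 2, 17 (2 points).
  x = 14: rhs = 6, matching y values: 5, 14 (2 points).
  x = 15: rhs = 16, matching y values: 4, 15 (2 points).
  x = 16: rhs = 2, matching y values: none (0 points).
  x = 17: rhs = 8, matching y values: none (0 points).
  x = 18: rhs = 2, matching y values: none (0 points).
Total affine count: 17.
Full point count |E(F_19)| = 17 + 1 = 18.
Hasse bound: |18 − (19+1)| = |-2| = 2 ≤ 2√19 ≈ 8.7178 ✓.


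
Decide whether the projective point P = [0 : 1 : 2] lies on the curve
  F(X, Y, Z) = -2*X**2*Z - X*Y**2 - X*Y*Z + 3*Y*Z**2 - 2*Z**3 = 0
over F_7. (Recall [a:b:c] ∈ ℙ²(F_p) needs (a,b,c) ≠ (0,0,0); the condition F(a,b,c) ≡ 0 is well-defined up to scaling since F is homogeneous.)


F(0,1,2) ≡ 3 (mod 7); P is NOT on the curve.

Evaluate F(0, 1, 2) term-by-term (mod 7).
  -2*X**2*Z ↦ -2·0·1·2 = 0
  -X*Y**2 ↦ -1·0·1·1 = 0
  -X*Y*Z ↦ -1·0·1·2 = 0
  3*Y*Z**2 ↦ 3·1·1·4 = 12
  -2*Z**3 ↦ -2·1·1·8 = -16
Sum: F(0, 1, 2) = (0) + (0) + (0) + (12) + (-16) = -4.
Reducing mod 7: -4 ≡ 3 (mod 7).
Since F(a, b, c) ≡ 3 ≠ 0 (mod 7), P does NOT lie on the curve.


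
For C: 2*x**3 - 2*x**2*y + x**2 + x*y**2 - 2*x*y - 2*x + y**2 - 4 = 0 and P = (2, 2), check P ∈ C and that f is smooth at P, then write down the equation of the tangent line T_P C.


Tangent line at P: 10*x - 20 = 0.

Step 1: f(2, 2) = 0, so P lies on C.
Step 2: partial derivatives
  f_x(x, y) = 6*x**2 - 4*x*y + 2*x + y**2 - 2*y - 2, f_y(x, y) = -2*x**2 + 2*x*y - 2*x + 2*y.
  f_x(P) = 10, f_y(P) = 0 (gradient nonzero, so P is smooth).
Step 3: tangent line at P: 10·(x − 2) + 0·(y − 2) = 0.
Expanding: 10*x - 20 = 0.
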